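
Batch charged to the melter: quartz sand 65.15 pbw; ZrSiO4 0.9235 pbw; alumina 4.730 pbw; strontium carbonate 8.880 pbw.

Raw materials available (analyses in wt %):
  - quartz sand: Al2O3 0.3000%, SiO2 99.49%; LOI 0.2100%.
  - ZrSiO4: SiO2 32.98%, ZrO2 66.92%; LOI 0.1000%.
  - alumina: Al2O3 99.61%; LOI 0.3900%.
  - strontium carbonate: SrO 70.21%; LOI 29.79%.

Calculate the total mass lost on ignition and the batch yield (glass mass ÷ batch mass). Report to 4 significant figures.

LOI loss = 2.802 pbw; glass = 76.88 pbw; yield = 96.48%

Values along the way are printed, rounded to four significant figures, as written; all arithmetic carries exact precision through every step; each reported value carries a single rounding — all derived quantities are recomputed in exact precision (the yield, ignition loss, net glass mass, totals, the four compositions) from the batch weights on 76.88 pbw of glass as they appear in question or answer.
Each material's LOI contribution:
  quartz sand: 65.15 × 0.002100 = 0.1368 pbw
  ZrSiO4: 0.9235 × 0.001000 = 9.235e-04 pbw
  alumina: 4.730 × 0.003900 = 0.01845 pbw
  strontium carbonate: 8.880 × 0.2979 = 2.645 pbw
Total LOI = 2.802 pbw
Glass = batch − LOI = 79.68 − 2.802 = 76.88 pbw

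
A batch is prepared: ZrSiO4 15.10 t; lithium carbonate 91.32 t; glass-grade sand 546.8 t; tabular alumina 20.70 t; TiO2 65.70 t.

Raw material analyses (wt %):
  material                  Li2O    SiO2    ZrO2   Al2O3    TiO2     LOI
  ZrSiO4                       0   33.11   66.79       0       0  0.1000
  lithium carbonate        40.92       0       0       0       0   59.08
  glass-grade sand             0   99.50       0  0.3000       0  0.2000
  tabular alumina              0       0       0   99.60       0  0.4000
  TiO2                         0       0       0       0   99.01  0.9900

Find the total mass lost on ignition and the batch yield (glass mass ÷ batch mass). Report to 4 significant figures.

Full float precision is held through the solve; in-progress results are printed, rounded to four significant figures, as written — exactly one rounding lands on each reported value — the derived quantities are re-derived at full float precision (net glass mass, the totals, the yield, LOI, five oxide percentages) starting from the weights on 683.8 t of glass as set out in question or answer.
Ignition loss by material:
  ZrSiO4: 15.10 × 0.001000 = 0.01510 t
  lithium carbonate: 91.32 × 0.5908 = 53.95 t
  glass-grade sand: 546.8 × 0.002000 = 1.094 t
  tabular alumina: 20.70 × 0.004000 = 0.08280 t
  TiO2: 65.70 × 0.009900 = 0.6504 t
Total LOI = 55.79 t
Glass = batch − LOI = 739.6 − 55.79 = 683.8 t

LOI loss = 55.79 t; glass = 683.8 t; yield = 92.46%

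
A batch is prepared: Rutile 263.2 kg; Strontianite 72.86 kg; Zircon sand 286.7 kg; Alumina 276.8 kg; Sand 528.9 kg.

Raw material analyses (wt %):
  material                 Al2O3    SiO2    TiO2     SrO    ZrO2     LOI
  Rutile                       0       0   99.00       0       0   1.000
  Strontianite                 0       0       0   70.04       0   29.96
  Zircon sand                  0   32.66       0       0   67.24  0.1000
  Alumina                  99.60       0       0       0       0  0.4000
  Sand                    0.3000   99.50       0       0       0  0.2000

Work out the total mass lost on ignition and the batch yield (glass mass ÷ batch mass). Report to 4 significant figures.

In-progress results are shown, with 4-significant-figure rounding, alongside each step — the whole derivation maintains full float precision in every operation. Each reported figure takes just one rounding; the derived quantities are rebuilt using the weight values per 1402 kg of glass in exact precision (glass mass, five oxide percentages, totals, yield, LOI) as written in either problem or answer.
Material-by-material LOI:
  Rutile: 263.2 × 0.01000 = 2.632 kg
  Strontianite: 72.86 × 0.2996 = 21.83 kg
  Zircon sand: 286.7 × 0.001000 = 0.2867 kg
  Alumina: 276.8 × 0.004000 = 1.107 kg
  Sand: 528.9 × 0.002000 = 1.058 kg
Total LOI = 26.91 kg
Glass = batch − LOI = 1428 − 26.91 = 1402 kg

LOI loss = 26.91 kg; glass = 1402 kg; yield = 98.12%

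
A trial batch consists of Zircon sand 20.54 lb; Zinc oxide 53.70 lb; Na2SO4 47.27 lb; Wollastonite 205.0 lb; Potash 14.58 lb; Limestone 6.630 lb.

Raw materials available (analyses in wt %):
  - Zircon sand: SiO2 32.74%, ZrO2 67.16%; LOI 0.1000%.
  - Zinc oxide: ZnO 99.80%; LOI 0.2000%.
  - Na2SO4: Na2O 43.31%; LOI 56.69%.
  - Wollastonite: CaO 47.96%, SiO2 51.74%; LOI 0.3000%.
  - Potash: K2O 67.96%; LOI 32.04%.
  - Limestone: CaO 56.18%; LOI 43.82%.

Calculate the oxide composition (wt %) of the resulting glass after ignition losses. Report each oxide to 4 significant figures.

Mid-chain values are shown (rounded to four significant figures) alongside each step; full float precision is held end to end; every reported result is rounded exactly once. Derived quantities are recomputed from the batch weights at 312.6 lb of glass in exact precision (totals, net glass mass, ignition loss, yield, the six compositions), exactly as printed in problem or answer.
Oxide masses out of the charge:
  CaO: 205.0·0.4796 + 6.630·0.5618 = 102.0 lb
  K2O: 14.58·0.6796 = 9.909 lb
  SiO2: 20.54·0.3274 + 205.0·0.5174 = 112.8 lb
  Na2O: 47.27·0.4331 = 20.47 lb
  ZnO: 53.70·0.9980 = 53.59 lb
  ZrO2: 20.54·0.6716 = 13.79 lb
LOI: 20.54·0.001000 + 53.70·0.002000 + 47.27·0.5669 + 205.0·0.003000 + 14.58·0.3204 + 6.630·0.4382 = 35.12 lb
Net of LOI, the glass mass = 347.7 − 35.12 = 312.6 lb (= Σ oxide masses)
percent share: oxide ÷ glass, ×100

Glass mass = 312.6 lb (batch 347.7 − LOI 35.12).
Composition: CaO 32.64%, K2O 3.170%, SiO2 36.08%, Na2O 6.549%, ZnO 17.14%, ZrO2 4.413%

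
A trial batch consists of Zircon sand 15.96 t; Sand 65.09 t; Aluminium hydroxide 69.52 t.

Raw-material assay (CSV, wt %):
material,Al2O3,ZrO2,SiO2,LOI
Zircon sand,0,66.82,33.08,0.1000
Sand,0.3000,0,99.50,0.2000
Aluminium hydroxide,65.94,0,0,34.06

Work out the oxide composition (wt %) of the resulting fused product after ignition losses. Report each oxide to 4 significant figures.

In-progress results are printed, rounded to 4 significant figures, across the worked steps — all arithmetic maintains full precision throughout; each reported figure carries a single rounding. The derived quantities are computed using the weight values on 126.7 t of glass in full float precision (ignition loss, glass mass, totals, yield, the three compositions), exactly as shown in problem or answer.
Oxide-by-oxide delivered mass:
  Al2O3: 65.09·0.003000 + 69.52·0.6594 = 46.04 t
  ZrO2: 15.96·0.6682 = 10.66 t
  SiO2: 15.96·0.3308 + 65.09·0.9950 = 70.04 t
LOI: 15.96·0.001000 + 65.09·0.002000 + 69.52·0.3406 = 23.82 t
Glass = total batch minus LOI = 150.6 − 23.82 = 126.7 t (the oxide masses sum to this)
each wt % is 100 × oxide ÷ glass

Glass mass = 126.7 t (batch 150.6 − LOI 23.82).
Composition: Al2O3 36.32%, ZrO2 8.414%, SiO2 55.26%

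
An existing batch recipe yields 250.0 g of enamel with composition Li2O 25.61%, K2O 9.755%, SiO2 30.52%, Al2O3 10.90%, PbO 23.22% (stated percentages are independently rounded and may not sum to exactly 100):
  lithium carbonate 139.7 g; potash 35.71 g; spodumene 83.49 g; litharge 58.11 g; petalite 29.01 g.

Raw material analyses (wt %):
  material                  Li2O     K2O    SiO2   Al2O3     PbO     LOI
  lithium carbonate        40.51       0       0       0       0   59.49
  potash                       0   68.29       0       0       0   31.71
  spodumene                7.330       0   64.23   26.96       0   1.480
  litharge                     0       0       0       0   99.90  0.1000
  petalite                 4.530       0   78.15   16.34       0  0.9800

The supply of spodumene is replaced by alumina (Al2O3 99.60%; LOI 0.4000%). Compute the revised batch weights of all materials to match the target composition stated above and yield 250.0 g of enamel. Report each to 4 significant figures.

Revised batch per 250.0 g enamel:
  lithium carbonate: 147.1 g
  potash: 35.71 g
  alumina: 11.34 g
  litharge: 58.11 g
  petalite: 97.63 g
Total batch = 349.9 g; LOI loss = 99.89 g

Working values appear, rounded to 4 significant digits, within the worked lines; all arithmetic maintains full precision through the solve — each reported number receives exactly one rounding. Derived quantities are computed at exact precision (the five compositions, yield, glass mass, totals, LOI) starting from the weights on 250.0 g of glass, precisely as stated by the problem or answer text.
Oxide mass targets, per 250.0 g enamel:
  Li2O: 25.61% × 250.0 = 64.03 g
  K2O: 9.755% × 250.0 = 24.39 g
  SiO2: 30.52% × 250.0 = 76.30 g
  Al2O3: 10.90% × 250.0 = 27.25 g
  PbO: 23.22% × 250.0 = 58.05 g
Sums-versus-targets review on the weights just shown, at the basis given (oxide sums agree with the targets exact up to rounding of places):
  Li2O: 147.1·0.4051 + 97.63·0.04530 = 64.01 g (target 64.03 g)
  K2O: 35.71·0.6829 = 24.39 g (target 24.39 g)
  SiO2: 97.63·0.7815 = 76.30 g (target 76.30 g)
  Al2O3: 11.34·0.9960 + 97.63·0.1634 = 27.25 g (target 27.25 g)
  PbO: 58.11·0.9990 = 58.05 g (target 58.05 g)
Glass-mass closure: net batch after ignition = 250.0 g (oxide target masses add up to 250.0 g; stated basis 250.0 g — a pure rounding effect).
Whole-batch sum: Σ batch = 349.9 g; ignition loss, Σ(batch × LOI) = 99.89 g; yield: glass divided by total = 71.45%.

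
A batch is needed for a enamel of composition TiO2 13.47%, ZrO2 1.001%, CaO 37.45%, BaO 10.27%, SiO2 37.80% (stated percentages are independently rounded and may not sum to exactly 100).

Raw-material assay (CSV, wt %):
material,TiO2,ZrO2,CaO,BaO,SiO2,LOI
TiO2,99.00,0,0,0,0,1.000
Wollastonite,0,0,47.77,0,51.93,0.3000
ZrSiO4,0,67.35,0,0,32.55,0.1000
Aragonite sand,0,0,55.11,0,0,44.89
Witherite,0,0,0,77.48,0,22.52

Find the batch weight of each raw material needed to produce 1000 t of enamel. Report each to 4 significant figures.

Values along the way appear, rounded to four significant figures, between the steps; each numeric step maintains full float precision at each step; exactly one rounding goes into every reported value. Derived quantities are recomputed in exact precision (five oxide percentages, glass mass, ignition loss, totals, the yield) using the weight values per 1000 t of glass precisely as stated by problem or answer.
Oxide mass targets, per 1000 t enamel:
  TiO2: 13.47% × 1000 = 134.7 t
  ZrO2: 1.001% × 1000 = 10.01 t
  CaO: 37.45% × 1000 = 374.5 t
  BaO: 10.27% × 1000 = 102.7 t
  SiO2: 37.80% × 1000 = 378.0 t
Checking each oxide sum using the reported weights, against the basis in use (sums match the target masses once rounding is allowed for):
  TiO2: 136.1·0.9900 = 134.7 t (target 134.7 t)
  ZrO2: 14.86·0.6735 = 10.01 t (target 10.01 t)
  CaO: 718.6·0.4777 + 56.67·0.5511 = 374.5 t (target 374.5 t)
  BaO: 132.6·0.7748 = 102.7 t (target 102.7 t)
  SiO2: 718.6·0.5193 + 14.86·0.3255 = 378.0 t (target 378.0 t)
Glass-mass bookkeeping: net batch after ignition = 1000 t (summing oxide targets gives 999.9 t; against the stated basis, 1000 t — deltas are rounding alone).
Total batch = Σ batch = 1059 t; ignition loss, Σ(batch × LOI) = 58.83 t; glass ÷ batch gives a yield of 94.44%.

Batch per 1000 t enamel:
  TiO2: 136.1 t
  Wollastonite: 718.6 t
  ZrSiO4: 14.86 t
  Aragonite sand: 56.67 t
  Witherite: 132.6 t
Total batch = 1059 t; LOI loss = 58.83 t; yield = 94.44%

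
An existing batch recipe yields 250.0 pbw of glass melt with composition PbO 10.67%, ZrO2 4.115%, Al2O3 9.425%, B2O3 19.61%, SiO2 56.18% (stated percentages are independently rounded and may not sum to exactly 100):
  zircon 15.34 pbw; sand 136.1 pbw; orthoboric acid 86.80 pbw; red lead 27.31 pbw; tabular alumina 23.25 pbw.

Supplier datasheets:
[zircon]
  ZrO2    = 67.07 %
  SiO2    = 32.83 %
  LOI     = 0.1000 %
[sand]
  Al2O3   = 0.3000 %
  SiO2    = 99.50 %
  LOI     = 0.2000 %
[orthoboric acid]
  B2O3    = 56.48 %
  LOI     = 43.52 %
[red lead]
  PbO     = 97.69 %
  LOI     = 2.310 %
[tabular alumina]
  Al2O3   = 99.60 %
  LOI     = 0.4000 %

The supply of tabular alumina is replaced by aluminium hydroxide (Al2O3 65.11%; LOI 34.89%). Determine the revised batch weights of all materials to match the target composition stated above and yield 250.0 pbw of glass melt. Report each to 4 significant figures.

Revised batch per 250.0 pbw glass melt:
  zircon: 15.34 pbw
  sand: 136.1 pbw
  orthoboric acid: 86.80 pbw
  red lead: 27.31 pbw
  aluminium hydroxide: 35.56 pbw
Total batch = 301.1 pbw; LOI loss = 51.10 pbw

Every computation holds exact precision through the solve; values along the way appear rounded to 4 significant figures — each reported number undergoes a single rounding; the derived quantities (yield, glass mass, totals, ignition loss, five oxide percentages) are recomputed in exact precision starting from the weights for 250.0 pbw of glass exactly as shown in problem or answer.
Target masses of each oxide per 250.0 pbw glass melt:
  PbO: 10.67% × 250.0 = 26.68 pbw
  ZrO2: 4.115% × 250.0 = 10.29 pbw
  Al2O3: 9.425% × 250.0 = 23.56 pbw
  B2O3: 19.61% × 250.0 = 49.02 pbw
  SiO2: 56.18% × 250.0 = 140.4 pbw
Checking each oxide sum from the weights as reported, on the stated basis (sum by sum, the targets are met modulo rounding of the values):
  PbO: 27.31·0.9769 = 26.68 pbw (target 26.68 pbw)
  ZrO2: 15.34·0.6707 = 10.29 pbw (target 10.29 pbw)
  Al2O3: 136.1·0.003000 + 35.56·0.6511 = 23.56 pbw (target 23.56 pbw)
  B2O3: 86.80·0.5648 = 49.02 pbw (target 49.02 pbw)
  SiO2: 15.34·0.3283 + 136.1·0.9950 = 140.5 pbw (target 140.4 pbw)
Consistency of the glass mass: the batch minus its LOI: 250.0 pbw (the targets, summed, come to 250.0 pbw; against the stated basis, 250.0 pbw — gaps are rounding artifacts).
Whole-batch sum: Σ batch = 301.1 pbw; loss to ignition Σ batch·LOI = 51.10 pbw; as yield: glass ÷ batch → 83.03%.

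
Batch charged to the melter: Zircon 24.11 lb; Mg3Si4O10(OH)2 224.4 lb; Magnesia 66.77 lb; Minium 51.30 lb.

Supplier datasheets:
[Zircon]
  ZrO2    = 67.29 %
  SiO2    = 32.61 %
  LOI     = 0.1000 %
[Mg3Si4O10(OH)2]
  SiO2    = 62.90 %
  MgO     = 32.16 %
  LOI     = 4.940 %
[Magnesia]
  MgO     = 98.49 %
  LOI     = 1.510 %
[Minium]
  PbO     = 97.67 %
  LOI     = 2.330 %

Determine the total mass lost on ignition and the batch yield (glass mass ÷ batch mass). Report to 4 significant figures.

LOI loss = 13.31 lb; glass = 353.3 lb; yield = 96.37%

Full float precision is maintained from start to finish; mid-chain values are printed (rounded to four significant figures) when written out; each reported value is rounded a single time. Derived quantities are recomputed in full float precision (totals, LOI, the yield, four oxide percentages, net glass mass) starting from the weights on 353.3 lb of glass, exactly as printed in problem or answer.
Loss on ignition, line by line:
  Zircon: 24.11 × 0.001000 = 0.02411 lb
  Mg3Si4O10(OH)2: 224.4 × 0.04940 = 11.09 lb
  Magnesia: 66.77 × 0.01510 = 1.008 lb
  Minium: 51.30 × 0.02330 = 1.195 lb
Total LOI = 13.31 lb
Glass = batch − LOI = 366.6 − 13.31 = 353.3 lb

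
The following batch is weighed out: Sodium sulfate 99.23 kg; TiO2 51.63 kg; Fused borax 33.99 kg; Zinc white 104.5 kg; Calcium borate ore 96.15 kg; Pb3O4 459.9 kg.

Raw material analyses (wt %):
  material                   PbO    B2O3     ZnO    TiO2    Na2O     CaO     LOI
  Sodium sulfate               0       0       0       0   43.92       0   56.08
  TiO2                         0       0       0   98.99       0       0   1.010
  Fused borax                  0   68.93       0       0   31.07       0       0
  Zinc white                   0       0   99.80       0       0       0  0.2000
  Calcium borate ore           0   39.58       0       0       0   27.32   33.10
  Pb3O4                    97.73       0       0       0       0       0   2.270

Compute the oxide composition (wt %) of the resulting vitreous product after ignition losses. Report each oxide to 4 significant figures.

Glass mass = 746.8 kg (batch 845.4 − LOI 98.64).
Composition: PbO 60.19%, B2O3 8.234%, ZnO 13.97%, TiO2 6.844%, Na2O 7.250%, CaO 3.518%

All internal work keeps full precision from first step to last. In-progress results are displayed rounded off to 4 significant digits alongside each step. Every reported result sees exactly one rounding; all derived quantities, including the totals, six oxide percentages, net glass mass, yield, ignition loss, are rebuilt starting from the weights per 746.8 kg of glass in exact precision as quoted within the question or the answer.
Delivered oxide masses:
  PbO: 459.9·0.9773 = 449.5 kg
  B2O3: 33.99·0.6893 + 96.15·0.3958 = 61.49 kg
  ZnO: 104.5·0.9980 = 104.3 kg
  TiO2: 51.63·0.9899 = 51.11 kg
  Na2O: 99.23·0.4392 + 33.99·0.3107 = 54.14 kg
  CaO: 96.15·0.2732 = 26.27 kg
LOI: 99.23·0.5608 + 51.63·0.01010 + 104.5·0.002000 + 96.15·0.3310 + 459.9·0.02270 = 98.64 kg
Glass = total batch minus LOI = 845.4 − 98.64 = 746.8 kg (= the summed oxide contributions)
wt % = 100 × oxide mass / glass mass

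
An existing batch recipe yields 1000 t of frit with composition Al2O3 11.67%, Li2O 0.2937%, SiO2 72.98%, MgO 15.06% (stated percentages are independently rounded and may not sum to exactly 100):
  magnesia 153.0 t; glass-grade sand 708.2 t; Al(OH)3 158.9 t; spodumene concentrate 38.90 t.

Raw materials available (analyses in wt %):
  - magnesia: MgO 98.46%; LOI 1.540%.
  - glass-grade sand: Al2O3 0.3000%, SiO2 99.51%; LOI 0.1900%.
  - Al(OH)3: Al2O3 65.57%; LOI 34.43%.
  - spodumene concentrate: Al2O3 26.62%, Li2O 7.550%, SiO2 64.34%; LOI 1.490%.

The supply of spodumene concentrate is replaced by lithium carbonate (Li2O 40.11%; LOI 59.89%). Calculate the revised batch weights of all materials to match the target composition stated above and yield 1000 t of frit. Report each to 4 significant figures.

In-progress results are printed rounded to 4 significant digits in the working; every computation holds full float precision through every step — a single rounding finalizes every reported value; all derived quantities, including yield, totals, the four compositions, ignition loss, glass mass, are carried from the weighed amounts per 1000 t of glass in exact precision precisely as stated by the problem or the answer.
Target oxide masses per 1000 t frit:
  Al2O3: 11.67% × 1000 = 116.7 t
  Li2O: 0.2937% × 1000 = 2.937 t
  SiO2: 72.98% × 1000 = 729.8 t
  MgO: 15.06% × 1000 = 150.6 t
Balance tally, oxide-wise, from the weights as reported, against the basis in use (sum by sum, the targets are met within answer rounding):
  Al2O3: 733.4·0.003000 + 174.6·0.6557 = 116.7 t (target 116.7 t)
  Li2O: 7.322·0.4011 = 2.937 t (target 2.937 t)
  SiO2: 733.4·0.9951 = 729.8 t (target 729.8 t)
  MgO: 153.0·0.9846 = 150.6 t (target 150.6 t)
Glass-mass closure: the batch minus its LOI: 1000 t (oxide target masses add up to 1000 t; with the basis standing at 1000 t — gaps are rounding artifacts).
Total batch = Σ batch = 1068 t; LOI removed, Σ of batch·LOI: 68.25 t; yield: glass divided by total = 93.61%.

Revised batch per 1000 t frit:
  magnesia: 153.0 t
  glass-grade sand: 733.4 t
  Al(OH)3: 174.6 t
  lithium carbonate: 7.322 t
Total batch = 1068 t; LOI loss = 68.25 t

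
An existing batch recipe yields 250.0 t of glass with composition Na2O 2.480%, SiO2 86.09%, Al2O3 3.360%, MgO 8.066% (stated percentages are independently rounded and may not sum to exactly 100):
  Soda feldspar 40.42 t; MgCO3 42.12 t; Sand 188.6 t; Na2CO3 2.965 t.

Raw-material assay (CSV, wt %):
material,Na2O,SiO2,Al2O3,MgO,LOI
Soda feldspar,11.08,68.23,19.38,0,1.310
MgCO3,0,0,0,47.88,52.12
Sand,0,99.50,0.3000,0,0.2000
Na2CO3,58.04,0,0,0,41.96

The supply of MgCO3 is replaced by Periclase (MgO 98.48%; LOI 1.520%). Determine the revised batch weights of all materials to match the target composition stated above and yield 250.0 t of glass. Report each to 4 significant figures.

Revised batch per 250.0 t glass:
  Soda feldspar: 40.42 t
  Periclase: 20.48 t
  Sand: 188.6 t
  Na2CO3: 2.965 t
Total batch = 252.5 t; LOI loss = 2.462 t

Values along the way are shown rounded to 4 significant digits in the working. The working math maintains full precision end to end; a single rounding completes each reported figure; all derived quantities, including yield, four oxide percentages, net glass mass, the totals, ignition loss, are rebuilt from the batch weights on 250.0 t of glass in exact precision exactly as shown in problem or answer.
Oxide mass targets, per 250.0 t glass:
  Na2O: 2.480% × 250.0 = 6.200 t
  SiO2: 86.09% × 250.0 = 215.2 t
  Al2O3: 3.360% × 250.0 = 8.400 t
  MgO: 8.066% × 250.0 = 20.17 t
Sums-versus-targets review working from each reported weight, on the stated basis (each sum matches its target mass within answer rounding):
  Na2O: 40.42·0.1108 + 2.965·0.5804 = 6.199 t (target 6.200 t)
  SiO2: 40.42·0.6823 + 188.6·0.9950 = 215.2 t (target 215.2 t)
  Al2O3: 40.42·0.1938 + 188.6·0.003000 = 8.399 t (target 8.400 t)
  MgO: 20.48·0.9848 = 20.17 t (target 20.17 t)
Auditing the glass mass value: Σ batch − LOI loss = 250.0 t (targets for the oxides total 250.0 t; with the basis standing at 250.0 t — differing by rounding only).
Whole-batch sum: Σ batch = 252.5 t; LOI removed, Σ of batch·LOI: 2.462 t; the yield ratio, glass ÷ batch: 99.02%.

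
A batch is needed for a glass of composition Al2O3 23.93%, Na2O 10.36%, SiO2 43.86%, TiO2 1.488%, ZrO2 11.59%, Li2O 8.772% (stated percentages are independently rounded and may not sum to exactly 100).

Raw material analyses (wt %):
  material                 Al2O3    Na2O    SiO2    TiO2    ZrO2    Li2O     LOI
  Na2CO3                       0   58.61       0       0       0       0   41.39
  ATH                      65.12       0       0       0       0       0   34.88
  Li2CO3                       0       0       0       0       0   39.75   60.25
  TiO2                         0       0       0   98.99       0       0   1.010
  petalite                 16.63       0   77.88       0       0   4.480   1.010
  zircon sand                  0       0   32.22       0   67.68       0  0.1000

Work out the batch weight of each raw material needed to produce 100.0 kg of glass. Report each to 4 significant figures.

All internal work carries full precision throughout; intermediates appear rounded to four significant figures alongside each step; exactly one rounding is applied to each reported number; the derived quantities (the yield, LOI, glass mass, the totals, six oxide percentages) are recomputed in full float precision from the batch weights at 100.0 kg of glass exactly as printed in problem or answer.
Target masses of each oxide per 100.0 kg glass:
  Al2O3: 23.93% × 100.0 = 23.93 kg
  Na2O: 10.36% × 100.0 = 10.36 kg
  SiO2: 43.86% × 100.0 = 43.86 kg
  TiO2: 1.488% × 100.0 = 1.488 kg
  ZrO2: 11.59% × 100.0 = 11.59 kg
  Li2O: 8.772% × 100.0 = 8.772 kg
Sums-versus-targets review on the weights just shown, per the basis as stated (target by target, the sums agree given rounding of the digits):
  Al2O3: 24.17·0.6512 + 49.23·0.1663 = 23.93 kg (target 23.93 kg)
  Na2O: 17.68·0.5861 = 10.36 kg (target 10.36 kg)
  SiO2: 49.23·0.7788 + 17.12·0.3222 = 43.86 kg (target 43.86 kg)
  TiO2: 1.503·0.9899 = 1.488 kg (target 1.488 kg)
  ZrO2: 17.12·0.6768 = 11.59 kg (target 11.59 kg)
  Li2O: 16.52·0.3975 + 49.23·0.04480 = 8.772 kg (target 8.772 kg)
Mass balance on the glass: net batch after ignition = 99.99 kg (the Σ of target masses is 100.0 kg; with the basis standing at 100.0 kg — gaps are rounding artifacts).
Batch grand total — Σ batch = 126.2 kg; LOI loss = Σ batch·LOI = 26.23 kg; yield = glass ÷ total batch = 79.22%.

Batch per 100.0 kg glass:
  Na2CO3: 17.68 kg
  ATH: 24.17 kg
  Li2CO3: 16.52 kg
  TiO2: 1.503 kg
  petalite: 49.23 kg
  zircon sand: 17.12 kg
Total batch = 126.2 kg; LOI loss = 26.23 kg; yield = 79.22%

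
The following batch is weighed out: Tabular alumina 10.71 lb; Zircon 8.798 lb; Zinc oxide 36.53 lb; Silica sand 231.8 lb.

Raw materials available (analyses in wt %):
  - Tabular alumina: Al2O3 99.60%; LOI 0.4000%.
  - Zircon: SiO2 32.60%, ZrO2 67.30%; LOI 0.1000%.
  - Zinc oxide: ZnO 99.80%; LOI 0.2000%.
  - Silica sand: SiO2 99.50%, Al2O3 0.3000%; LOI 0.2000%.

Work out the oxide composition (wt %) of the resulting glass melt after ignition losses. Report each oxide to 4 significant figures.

Glass mass = 287.2 lb (batch 287.8 − LOI 0.5883).
Composition: SiO2 81.29%, Al2O3 3.956%, ZnO 12.69%, ZrO2 2.061%

Intermediates are displayed with 4-significant-figure rounding in the printout — each numeric step maintains full precision end to end. Each reported value is rounded exactly once — all derived quantities, including the totals, glass mass, yield, four oxide percentages, LOI, are re-derived starting from the weights at 287.2 lb of glass in full precision, exactly as shown in problem or answer.
Delivered oxide masses:
  SiO2: 8.798·0.3260 + 231.8·0.9950 = 233.5 lb
  Al2O3: 10.71·0.9960 + 231.8·0.003000 = 11.36 lb
  ZnO: 36.53·0.9980 = 36.46 lb
  ZrO2: 8.798·0.6730 = 5.921 lb
LOI: 10.71·0.004000 + 8.798·0.001000 + 36.53·0.002000 + 231.8·0.002000 = 0.5883 lb
batch − LOI leaves glass = 287.8 − 0.5883 = 287.2 lb (= the summed oxide contributions)
oxide / glass × 100 gives the wt %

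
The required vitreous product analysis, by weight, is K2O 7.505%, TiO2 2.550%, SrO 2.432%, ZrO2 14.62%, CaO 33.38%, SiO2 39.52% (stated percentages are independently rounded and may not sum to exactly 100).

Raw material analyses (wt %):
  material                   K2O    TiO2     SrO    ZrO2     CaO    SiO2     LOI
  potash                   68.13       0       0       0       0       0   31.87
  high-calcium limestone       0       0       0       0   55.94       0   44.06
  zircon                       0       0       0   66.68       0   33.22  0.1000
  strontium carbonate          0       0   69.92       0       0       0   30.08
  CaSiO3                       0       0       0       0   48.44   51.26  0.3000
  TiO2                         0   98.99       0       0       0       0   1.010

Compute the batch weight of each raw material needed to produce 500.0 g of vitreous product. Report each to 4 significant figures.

Each numeric step maintains full float precision through the solve. Working values are printed, with 4-significant-digit rounding, between the steps. Exactly one rounding lands on every reported result; all derived quantities, including six oxide percentages, net glass mass, yield, totals, LOI, are computed using the weight values on 500.0 g of glass in exact precision, exactly as shown in either problem or answer.
Per-oxide target masses for 500.0 g vitreous product:
  K2O: 7.505% × 500.0 = 37.52 g
  TiO2: 2.550% × 500.0 = 12.75 g
  SrO: 2.432% × 500.0 = 12.16 g
  ZrO2: 14.62% × 500.0 = 73.10 g
  CaO: 33.38% × 500.0 = 166.9 g
  SiO2: 39.52% × 500.0 = 197.6 g
Sums-versus-targets review with the batch weights as given, under the basis named above (sums match the target masses up to rounding of the answer):
  K2O: 55.08·0.6813 = 37.53 g (target 37.52 g)
  TiO2: 12.88·0.9899 = 12.75 g (target 12.75 g)
  SrO: 17.39·0.6992 = 12.16 g (target 12.16 g)
  ZrO2: 109.6·0.6668 = 73.08 g (target 73.10 g)
  CaO: 26.07·0.5594 + 314.4·0.4844 = 166.9 g (target 166.9 g)
  SiO2: 109.6·0.3322 + 314.4·0.5126 = 197.6 g (target 197.6 g)
Glass-mass bookkeeping: total charge less LOI = 500.0 g (per-oxide target masses sum to 500.0 g; stated basis 500.0 g — gaps are rounding artifacts).
Batch total: Σ batch = 535.4 g; loss to ignition Σ batch·LOI = 35.45 g; yield = glass ÷ total batch = 93.38%.

Batch per 500.0 g vitreous product:
  potash: 55.08 g
  high-calcium limestone: 26.07 g
  zircon: 109.6 g
  strontium carbonate: 17.39 g
  CaSiO3: 314.4 g
  TiO2: 12.88 g
Total batch = 535.4 g; LOI loss = 35.45 g; yield = 93.38%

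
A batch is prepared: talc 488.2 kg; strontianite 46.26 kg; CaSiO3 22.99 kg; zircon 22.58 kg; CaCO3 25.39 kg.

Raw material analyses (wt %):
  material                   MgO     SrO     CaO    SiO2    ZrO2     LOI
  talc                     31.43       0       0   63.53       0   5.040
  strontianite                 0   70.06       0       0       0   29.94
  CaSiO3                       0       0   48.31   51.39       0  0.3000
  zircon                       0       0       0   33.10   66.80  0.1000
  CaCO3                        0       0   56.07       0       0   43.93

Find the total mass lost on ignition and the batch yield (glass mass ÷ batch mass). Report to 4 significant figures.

LOI loss = 49.70 kg; glass = 555.7 kg; yield = 91.79%

All internal work runs at full float precision from first step to last — working values are printed, rounded to four significant digits, alongside each step — each reported result takes exactly one rounding. All derived quantities are recomputed at full float precision (the five compositions, totals, yield, net glass mass, LOI) from the weighed amounts on 555.7 kg of glass exactly as printed in the problem or answer text.
Loss on ignition, line by line:
  talc: 488.2 × 0.05040 = 24.61 kg
  strontianite: 46.26 × 0.2994 = 13.85 kg
  CaSiO3: 22.99 × 0.003000 = 0.06897 kg
  zircon: 22.58 × 0.001000 = 0.02258 kg
  CaCO3: 25.39 × 0.4393 = 11.15 kg
Total LOI = 49.70 kg
Glass = batch − LOI = 605.4 − 49.70 = 555.7 kg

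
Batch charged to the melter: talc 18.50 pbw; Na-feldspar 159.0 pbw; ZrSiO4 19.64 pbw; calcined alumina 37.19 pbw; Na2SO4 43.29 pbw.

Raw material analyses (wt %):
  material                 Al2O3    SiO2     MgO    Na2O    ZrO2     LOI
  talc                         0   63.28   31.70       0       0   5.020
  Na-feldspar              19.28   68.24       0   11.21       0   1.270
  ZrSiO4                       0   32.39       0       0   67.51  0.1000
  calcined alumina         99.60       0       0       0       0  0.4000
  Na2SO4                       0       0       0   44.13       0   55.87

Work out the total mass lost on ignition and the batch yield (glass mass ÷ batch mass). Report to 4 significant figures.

All arithmetic runs at full precision in all steps. The intermediate values are displayed rounded off to 4 significant figures in the working; exactly one rounding goes into every reported result; all derived quantities are carried in full precision (the totals, ignition loss, yield, the five compositions, glass mass) from the weighed amounts for 250.3 pbw of glass, exactly as printed in question or answer.
Ignition loss by material:
  talc: 18.50 × 0.05020 = 0.9287 pbw
  Na-feldspar: 159.0 × 0.01270 = 2.019 pbw
  ZrSiO4: 19.64 × 0.001000 = 0.01964 pbw
  calcined alumina: 37.19 × 0.004000 = 0.1488 pbw
  Na2SO4: 43.29 × 0.5587 = 24.19 pbw
Total LOI = 27.30 pbw
Glass = batch − LOI = 277.6 − 27.30 = 250.3 pbw

LOI loss = 27.30 pbw; glass = 250.3 pbw; yield = 90.17%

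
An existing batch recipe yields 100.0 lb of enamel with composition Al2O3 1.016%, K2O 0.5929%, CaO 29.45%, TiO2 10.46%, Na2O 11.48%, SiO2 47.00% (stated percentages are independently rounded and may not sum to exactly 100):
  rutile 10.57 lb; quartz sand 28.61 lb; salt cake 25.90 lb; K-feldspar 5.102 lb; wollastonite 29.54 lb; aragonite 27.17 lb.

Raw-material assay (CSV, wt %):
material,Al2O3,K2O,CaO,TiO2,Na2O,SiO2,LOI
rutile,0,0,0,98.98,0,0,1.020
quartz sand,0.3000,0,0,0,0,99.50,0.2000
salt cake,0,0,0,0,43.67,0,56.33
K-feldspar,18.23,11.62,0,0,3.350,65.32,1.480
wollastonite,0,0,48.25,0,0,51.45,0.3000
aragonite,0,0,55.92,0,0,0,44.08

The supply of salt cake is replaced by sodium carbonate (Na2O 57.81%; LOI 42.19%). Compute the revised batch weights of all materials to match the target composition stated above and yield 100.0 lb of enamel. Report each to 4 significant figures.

Intermediates are displayed rounded to 4 significant digits as written; every computation holds full float precision in every operation; every reported result takes just one rounding; the derived quantities are recomputed using the weight values for 100.0 lb of glass at full precision (yield, LOI, glass mass, the six compositions, the totals) as they appear in either problem or answer.
Per-oxide target masses for 100.0 lb enamel:
  Al2O3: 1.016% × 100.0 = 1.016 lb
  K2O: 0.5929% × 100.0 = 0.5929 lb
  CaO: 29.45% × 100.0 = 29.45 lb
  TiO2: 10.46% × 100.0 = 10.46 lb
  Na2O: 11.48% × 100.0 = 11.48 lb
  SiO2: 47.00% × 100.0 = 47.00 lb
Verifying the oxide balance using the reported weights, under the basis named above (each sum matches its target mass given rounding of the digits):
  Al2O3: 28.61·0.003000 + 5.102·0.1823 = 1.016 lb (target 1.016 lb)
  K2O: 5.102·0.1162 = 0.5929 lb (target 0.5929 lb)
  CaO: 29.54·0.4825 + 27.17·0.5592 = 29.45 lb (target 29.45 lb)
  TiO2: 10.57·0.9898 = 10.46 lb (target 10.46 lb)
  Na2O: 19.56·0.5781 + 5.102·0.03350 = 11.48 lb (target 11.48 lb)
  SiO2: 28.61·0.9950 + 5.102·0.6532 + 29.54·0.5145 = 47.00 lb (target 47.00 lb)
Glass mass check: whole batch net of LOI = 99.99 lb (oxide target masses add up to 100.0 lb; the stated basis being 100.0 lb — gaps are rounding artifacts).
Adding the batch up: Σ batch = 120.6 lb; the LOI term Σ batch·LOI equals 20.56 lb; yield: glass divided by total = 82.95%.

Revised batch per 100.0 lb enamel:
  rutile: 10.57 lb
  quartz sand: 28.61 lb
  sodium carbonate: 19.56 lb
  K-feldspar: 5.102 lb
  wollastonite: 29.54 lb
  aragonite: 27.17 lb
Total batch = 120.6 lb; LOI loss = 20.56 lb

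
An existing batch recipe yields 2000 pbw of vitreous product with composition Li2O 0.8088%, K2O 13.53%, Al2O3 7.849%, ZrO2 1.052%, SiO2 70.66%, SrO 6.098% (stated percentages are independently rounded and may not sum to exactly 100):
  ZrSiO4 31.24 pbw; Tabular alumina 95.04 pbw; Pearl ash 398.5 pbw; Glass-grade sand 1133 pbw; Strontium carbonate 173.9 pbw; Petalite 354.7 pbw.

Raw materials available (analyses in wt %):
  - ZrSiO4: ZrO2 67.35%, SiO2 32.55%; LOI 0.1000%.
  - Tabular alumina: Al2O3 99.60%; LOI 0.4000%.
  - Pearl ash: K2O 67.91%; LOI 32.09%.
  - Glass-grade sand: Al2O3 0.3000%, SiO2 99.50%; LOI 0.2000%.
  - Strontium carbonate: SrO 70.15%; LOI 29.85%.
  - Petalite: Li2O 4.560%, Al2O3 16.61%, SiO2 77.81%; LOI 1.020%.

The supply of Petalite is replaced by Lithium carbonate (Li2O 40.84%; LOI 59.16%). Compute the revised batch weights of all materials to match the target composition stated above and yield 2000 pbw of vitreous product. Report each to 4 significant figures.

All arithmetic runs at full precision at each step; values along the way are printed rounded to four significant digits in the working; exactly one rounding is applied to each reported figure — the derived quantities, which include glass mass, ignition loss, the totals, yield, six oxide percentages, are re-derived at full precision, as quoted within either problem or answer, starting from the weights per 2000 pbw of glass.
Target masses of each oxide per 2000 pbw vitreous product:
  Li2O: 0.8088% × 2000 = 16.18 pbw
  K2O: 13.53% × 2000 = 270.6 pbw
  Al2O3: 7.849% × 2000 = 157.0 pbw
  ZrO2: 1.052% × 2000 = 21.04 pbw
  SiO2: 70.66% × 2000 = 1413 pbw
  SrO: 6.098% × 2000 = 122.0 pbw
Per-oxide balance check from the weights as reported, under the basis named above (target by target, the sums agree modulo rounding of the values):
  Li2O: 39.61·0.4084 = 16.18 pbw (target 16.18 pbw)
  K2O: 398.5·0.6791 = 270.6 pbw (target 270.6 pbw)
  Al2O3: 153.4·0.9960 + 1410·0.003000 = 157.0 pbw (target 157.0 pbw)
  ZrO2: 31.24·0.6735 = 21.04 pbw (target 21.04 pbw)
  SiO2: 31.24·0.3255 + 1410·0.9950 = 1413 pbw (target 1413 pbw)
  SrO: 173.9·0.7015 = 122.0 pbw (target 122.0 pbw)
Glass mass check: net batch after ignition = 2000 pbw (the targets, summed, come to 2000 pbw; basis as stated: 2000 pbw — rounding explains the deltas).
Total batch = Σ batch = 2207 pbw; LOI removed, Σ of batch·LOI: 206.7 pbw; yield: glass divided by total = 90.63%.

Revised batch per 2000 pbw vitreous product:
  ZrSiO4: 31.24 pbw
  Tabular alumina: 153.4 pbw
  Pearl ash: 398.5 pbw
  Glass-grade sand: 1410 pbw
  Strontium carbonate: 173.9 pbw
  Lithium carbonate: 39.61 pbw
Total batch = 2207 pbw; LOI loss = 206.7 pbw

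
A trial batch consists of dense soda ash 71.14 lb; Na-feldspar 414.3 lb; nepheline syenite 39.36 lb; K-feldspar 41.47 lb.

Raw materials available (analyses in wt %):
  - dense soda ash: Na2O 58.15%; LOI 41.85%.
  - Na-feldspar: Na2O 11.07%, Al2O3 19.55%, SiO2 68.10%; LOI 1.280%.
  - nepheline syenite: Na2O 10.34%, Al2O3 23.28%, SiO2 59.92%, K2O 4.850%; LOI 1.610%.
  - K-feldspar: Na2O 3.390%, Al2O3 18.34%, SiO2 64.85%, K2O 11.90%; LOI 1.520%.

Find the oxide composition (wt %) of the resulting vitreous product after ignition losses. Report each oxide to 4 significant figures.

Glass mass = 529.9 lb (batch 566.3 − LOI 36.34).
Composition: Na2O 17.49%, Al2O3 18.45%, SiO2 62.77%, K2O 1.291%

Every computation maintains exact precision at all times. Working values are printed with 4-significant-digit rounding alongside each step. Every reported result takes exactly one rounding. The derived quantities are recomputed at full precision (totals, ignition loss, net glass mass, the yield, four oxide percentages) starting from the weights at 529.9 lb of glass, precisely as stated by either problem or answer.
What the batch supplies per oxide:
  Na2O: 71.14·0.5815 + 414.3·0.1107 + 39.36·0.1034 + 41.47·0.03390 = 92.71 lb
  Al2O3: 414.3·0.1955 + 39.36·0.2328 + 41.47·0.1834 = 97.76 lb
  SiO2: 414.3·0.6810 + 39.36·0.5992 + 41.47·0.6485 = 332.6 lb
  K2O: 39.36·0.04850 + 41.47·0.1190 = 6.844 lb
LOI: 71.14·0.4185 + 414.3·0.01280 + 39.36·0.01610 + 41.47·0.01520 = 36.34 lb
Resulting glass, batch − LOI: 566.3 − 36.34 = 529.9 lb (= Σ oxide masses)
oxide / glass × 100 gives the wt %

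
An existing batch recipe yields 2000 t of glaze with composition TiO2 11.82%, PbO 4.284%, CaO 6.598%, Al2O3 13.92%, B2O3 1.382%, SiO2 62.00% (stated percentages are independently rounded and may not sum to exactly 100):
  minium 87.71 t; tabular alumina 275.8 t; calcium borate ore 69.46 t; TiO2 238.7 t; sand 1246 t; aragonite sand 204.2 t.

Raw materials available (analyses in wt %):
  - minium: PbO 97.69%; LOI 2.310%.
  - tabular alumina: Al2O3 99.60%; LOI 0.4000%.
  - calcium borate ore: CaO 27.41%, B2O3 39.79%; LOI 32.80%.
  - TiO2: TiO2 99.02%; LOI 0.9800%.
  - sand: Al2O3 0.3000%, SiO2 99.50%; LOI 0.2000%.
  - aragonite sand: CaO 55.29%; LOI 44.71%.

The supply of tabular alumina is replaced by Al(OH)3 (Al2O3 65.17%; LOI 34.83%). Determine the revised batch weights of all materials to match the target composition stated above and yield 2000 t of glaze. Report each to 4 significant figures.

Mid-chain values appear, rounded to four significant digits, on the page — each numeric step keeps full float precision through the solve. Each reported number undergoes a single rounding. Derived quantities are recomputed at full precision (the totals, yield, six oxide percentages, glass mass, ignition loss) from the batch weights at 2000 t of glass, as set out in the question or the answer.
Target masses of each oxide per 2000 t glaze:
  TiO2: 11.82% × 2000 = 236.4 t
  PbO: 4.284% × 2000 = 85.68 t
  CaO: 6.598% × 2000 = 132.0 t
  Al2O3: 13.92% × 2000 = 278.4 t
  B2O3: 1.382% × 2000 = 27.64 t
  SiO2: 62.00% × 2000 = 1240 t
A balance pass over the oxides, given the weights on record, at the basis given (delivered sums recover each target given rounding of the digits):
  TiO2: 238.7·0.9902 = 236.4 t (target 236.4 t)
  PbO: 87.71·0.9769 = 85.68 t (target 85.68 t)
  CaO: 69.46·0.2741 + 204.2·0.5529 = 131.9 t (target 132.0 t)
  Al2O3: 421.5·0.6517 + 1246·0.003000 = 278.4 t (target 278.4 t)
  B2O3: 69.46·0.3979 = 27.64 t (target 27.64 t)
  SiO2: 1246·0.9950 = 1240 t (target 1240 t)
Consistency of the glass mass: batch total minus LOI = 2000 t (the Σ of target masses is 2000 t; against the stated basis, 2000 t — differing by rounding only).
Batch grand total — Σ batch = 2268 t; the LOI term Σ batch·LOI equals 267.7 t; yield, glass over the total, = 88.19%.

Revised batch per 2000 t glaze:
  minium: 87.71 t
  Al(OH)3: 421.5 t
  calcium borate ore: 69.46 t
  TiO2: 238.7 t
  sand: 1246 t
  aragonite sand: 204.2 t
Total batch = 2268 t; LOI loss = 267.7 t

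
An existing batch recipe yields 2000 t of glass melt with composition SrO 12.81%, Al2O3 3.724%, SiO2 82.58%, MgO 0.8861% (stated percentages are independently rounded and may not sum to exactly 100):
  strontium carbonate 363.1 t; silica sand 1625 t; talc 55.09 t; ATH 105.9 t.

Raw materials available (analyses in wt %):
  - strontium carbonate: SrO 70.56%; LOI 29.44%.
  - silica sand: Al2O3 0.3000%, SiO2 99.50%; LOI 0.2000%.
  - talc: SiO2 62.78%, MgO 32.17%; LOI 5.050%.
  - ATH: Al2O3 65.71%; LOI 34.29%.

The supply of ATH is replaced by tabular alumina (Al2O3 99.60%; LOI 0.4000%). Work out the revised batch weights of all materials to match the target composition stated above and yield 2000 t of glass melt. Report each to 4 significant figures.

Revised batch per 2000 t glass melt:
  strontium carbonate: 363.1 t
  silica sand: 1625 t
  talc: 55.09 t
  tabular alumina: 69.88 t
Total batch = 2113 t; LOI loss = 113.2 t

Working values appear (rounded to 4 significant digits) within the worked lines; all arithmetic maintains full precision at every stage. Every reported figure is rounded once only. All derived quantities, including net glass mass, four oxide percentages, ignition loss, totals, yield, are recomputed using the weight values at 2000 t of glass in full precision, as they appear in question or answer.
The oxide mass targets at 2000 t glass melt:
  SrO: 12.81% × 2000 = 256.2 t
  Al2O3: 3.724% × 2000 = 74.48 t
  SiO2: 82.58% × 2000 = 1652 t
  MgO: 0.8861% × 2000 = 17.72 t
Oxide-by-oxide audit with the batch weights as given, versus the basis set out (delivered sums recover each target within answer rounding):
  SrO: 363.1·0.7056 = 256.2 t (target 256.2 t)
  Al2O3: 1625·0.003000 + 69.88·0.9960 = 74.48 t (target 74.48 t)
  SiO2: 1625·0.9950 + 55.09·0.6278 = 1651 t (target 1652 t)
  MgO: 55.09·0.3217 = 17.72 t (target 17.72 t)
Glass mass check: Σ batch − LOI loss = 2000 t (the targets, summed, come to 2000 t; basis as stated: 2000 t — deltas are rounding alone).
Batch grand total — Σ batch = 2113 t; ignition loss, Σ(batch × LOI) = 113.2 t; yield, glass over the total, = 94.64%.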